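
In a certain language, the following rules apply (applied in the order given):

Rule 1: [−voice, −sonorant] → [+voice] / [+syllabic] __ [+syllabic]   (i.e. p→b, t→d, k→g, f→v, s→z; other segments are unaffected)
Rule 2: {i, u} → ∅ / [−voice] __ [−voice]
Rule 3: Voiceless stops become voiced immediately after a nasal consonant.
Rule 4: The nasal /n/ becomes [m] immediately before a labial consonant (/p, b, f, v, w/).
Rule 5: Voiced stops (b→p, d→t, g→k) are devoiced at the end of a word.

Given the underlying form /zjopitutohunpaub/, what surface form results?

zjobidudohumbaup

Rule 1 (intervocalic voicing): /p/ is a voiceless obstruent between vowels /o/ and /i/, so it voices to [b]. /t/ is a voiceless obstruent between vowels /i/ and /u/, so it voices to [d]. /t/ is a voiceless obstruent between vowels /u/ and /o/, so it voices to [d]. /zjopitutohunpaub/ → zjobidudohunpaub.
Rule 2 (high vowel syncope): no segment meets the environment; /zjobidudohunpaub/ is unchanged.
Rule 3 (post-nasal voicing): /p/ is a voiceless stop immediately after the nasal /n/, so it voices to [b]. /zjobidudohunpaub/ → zjobidudohunbaub.
Rule 4 (nasal place assimilation): /n/ precedes the labial consonant /b/, so it assimilates in place to [m]. /zjobidudohunbaub/ → zjobidudohumbaub.
Rule 5 (final devoicing): /b/ is a voiced stop in word-final position, so it devoices to [p]. /zjobidudohumbaub/ → zjobidudohumbaup.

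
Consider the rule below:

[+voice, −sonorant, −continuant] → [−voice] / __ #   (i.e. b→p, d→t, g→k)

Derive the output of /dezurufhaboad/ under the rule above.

/d/ is a voiced stop in word-final position, so it devoices to [t].
Surface form: [dezurufhaboat].

dezurufhaboat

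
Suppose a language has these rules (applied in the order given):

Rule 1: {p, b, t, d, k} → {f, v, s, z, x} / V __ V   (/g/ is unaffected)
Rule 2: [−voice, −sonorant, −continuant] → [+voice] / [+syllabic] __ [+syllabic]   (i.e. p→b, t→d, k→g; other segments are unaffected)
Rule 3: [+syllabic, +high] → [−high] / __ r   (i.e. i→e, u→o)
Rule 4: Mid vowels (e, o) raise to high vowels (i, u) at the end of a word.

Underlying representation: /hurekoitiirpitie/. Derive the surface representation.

Rule 1 (intervocalic spirantization): /k/ is a stop between vowels /e/ and /o/, so it spirantizes to the fricative [x]. /t/ is a stop between vowels /i/ and /i/, so it spirantizes to the fricative [s]. /t/ is a stop between vowels /i/ and /i/, so it spirantizes to the fricative [s]. /hurekoitiirpitie/ → hurexoisiirpisie.
Rule 2 (intervocalic voicing): no segment meets the environment; /hurexoisiirpisie/ is unchanged.
Rule 3 (pre-rhotic lowering): /u/ is a high vowel immediately before /r/, so it lowers to [o]. /i/ is a high vowel immediately before /r/, so it lowers to [e]. /hurexoisiirpisie/ → horexoisierpisie.
Rule 4 (final vowel raising): /e/ is a mid vowel in word-final position, so it raises to [i]. /horexoisierpisie/ → horexoisierpisii.

horexoisierpisii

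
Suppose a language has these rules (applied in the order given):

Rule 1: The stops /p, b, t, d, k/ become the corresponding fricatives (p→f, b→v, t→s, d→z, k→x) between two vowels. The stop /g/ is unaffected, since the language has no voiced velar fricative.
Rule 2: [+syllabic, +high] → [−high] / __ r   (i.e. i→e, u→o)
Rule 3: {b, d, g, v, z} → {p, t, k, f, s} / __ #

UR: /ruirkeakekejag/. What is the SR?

Rule 1 (intervocalic spirantization): /k/ is a stop between vowels /a/ and /e/, so it spirantizes to the fricative [x]. /k/ is a stop between vowels /e/ and /e/, so it spirantizes to the fricative [x]. /ruirkeakekejag/ → ruirkeaxexejag.
Rule 2 (pre-rhotic lowering): /i/ is a high vowel immediately before /r/, so it lowers to [e]. /ruirkeaxexejag/ → ruerkeaxexejag.
Rule 3 (final devoicing): /g/ is a voiced obstruent in word-final position, so it devoices to [k]. /ruerkeaxexejag/ → ruerkeaxexejak.

ruerkeaxexejak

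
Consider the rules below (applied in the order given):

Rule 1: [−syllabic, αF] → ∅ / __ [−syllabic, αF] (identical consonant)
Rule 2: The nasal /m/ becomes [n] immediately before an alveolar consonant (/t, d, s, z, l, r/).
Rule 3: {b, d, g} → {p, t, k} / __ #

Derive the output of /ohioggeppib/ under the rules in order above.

Rule 1 (degemination): /gg/ is a geminate; the first /g/ deletes. /pp/ is a geminate; the first /p/ deletes. /ohioggeppib/ → ohiogepib.
Rule 2 (nasal place assimilation): no segment meets the environment; /ohiogepib/ is unchanged.
Rule 3 (final devoicing): /b/ is a voiced stop in word-final position, so it devoices to [p]. /ohiogepib/ → ohiogepip.

ohiogepip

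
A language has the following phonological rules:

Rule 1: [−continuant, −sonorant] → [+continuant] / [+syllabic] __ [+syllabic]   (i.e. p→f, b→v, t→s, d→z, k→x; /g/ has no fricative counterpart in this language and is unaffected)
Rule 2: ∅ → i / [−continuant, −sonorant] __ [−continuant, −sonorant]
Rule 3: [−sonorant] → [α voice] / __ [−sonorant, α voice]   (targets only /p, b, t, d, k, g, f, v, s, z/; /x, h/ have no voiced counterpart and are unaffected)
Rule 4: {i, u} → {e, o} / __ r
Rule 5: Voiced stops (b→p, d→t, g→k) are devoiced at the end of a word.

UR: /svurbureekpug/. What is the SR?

zvorboreekipuk

Rule 1 (intervocalic spirantization): no segment meets the environment; /svurbureekpug/ is unchanged.
Rule 2 (stop-cluster i-epenthesis): /k/ and /p/ form a stop–stop cluster, so [i] is inserted between them. /svurbureekpug/ → svurbureekipug.
Rule 3 (regressive voicing assimilation): /s/ precedes the voiced obstruent /v/, so it voices to [z] by assimilation. /svurbureekipug/ → zvurbureekipug.
Rule 4 (pre-rhotic lowering): /u/ is a high vowel immediately before /r/, so it lowers to [o]. /u/ is a high vowel immediately before /r/, so it lowers to [o]. /zvurbureekipug/ → zvorboreekipug.
Rule 5 (final devoicing): /g/ is a voiced stop in word-final position, so it devoices to [k]. /zvorboreekipug/ → zvorboreekipuk.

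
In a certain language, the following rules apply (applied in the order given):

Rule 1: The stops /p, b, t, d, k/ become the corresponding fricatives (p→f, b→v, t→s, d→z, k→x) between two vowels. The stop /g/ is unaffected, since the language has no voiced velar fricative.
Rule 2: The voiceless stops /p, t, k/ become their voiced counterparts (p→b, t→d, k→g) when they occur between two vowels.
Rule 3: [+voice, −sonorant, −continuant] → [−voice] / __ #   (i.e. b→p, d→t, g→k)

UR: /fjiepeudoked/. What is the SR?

fjiefeuzoxet

Rule 1 (intervocalic spirantization): /p/ is a stop between vowels /e/ and /e/, so it spirantizes to the fricative [f]. /d/ is a stop between vowels /u/ and /o/, so it spirantizes to the fricative [z]. /k/ is a stop between vowels /o/ and /e/, so it spirantizes to the fricative [x]. /fjiepeudoked/ → fjiefeuzoxed.
Rule 2 (intervocalic voicing): no segment meets the environment; /fjiefeuzoxed/ is unchanged.
Rule 3 (final devoicing): /d/ is a voiced stop in word-final position, so it devoices to [t]. /fjiefeuzoxed/ → fjiefeuzoxet.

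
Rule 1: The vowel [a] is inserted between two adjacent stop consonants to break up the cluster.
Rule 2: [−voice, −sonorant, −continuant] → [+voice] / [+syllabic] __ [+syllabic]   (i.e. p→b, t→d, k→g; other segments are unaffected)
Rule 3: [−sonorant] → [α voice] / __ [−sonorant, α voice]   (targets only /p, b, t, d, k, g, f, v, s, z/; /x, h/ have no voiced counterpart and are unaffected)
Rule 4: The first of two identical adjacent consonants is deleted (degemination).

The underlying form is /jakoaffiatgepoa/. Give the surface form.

Rule 1 (stop-cluster a-epenthesis): /t/ and /g/ form a stop–stop cluster, so [a] is inserted between them. /jakoaffiatgepoa/ → jakoaffiatagepoa.
Rule 2 (intervocalic voicing): /k/ is a voiceless stop between vowels /a/ and /o/, so it voices to [g]. /t/ is a voiceless stop between vowels /a/ and /a/, so it voices to [d]. /p/ is a voiceless stop between vowels /e/ and /o/, so it voices to [b]. /jakoaffiatagepoa/ → jagoaffiadageboa.
Rule 3 (regressive voicing assimilation): no segment meets the environment; /jagoaffiadageboa/ is unchanged.
Rule 4 (degemination): /ff/ is a geminate; the first /f/ deletes. /jagoaffiadageboa/ → jagoafiadageboa.

jagoafiadageboa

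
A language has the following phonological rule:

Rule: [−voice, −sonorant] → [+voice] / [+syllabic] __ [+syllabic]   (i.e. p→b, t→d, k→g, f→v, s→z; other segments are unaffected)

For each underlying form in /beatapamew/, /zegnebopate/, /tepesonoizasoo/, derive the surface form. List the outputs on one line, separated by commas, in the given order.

beadabamew, zegnebobade, tebezonoizazoo

/beatapamew/: /t/ is a voiceless obstruent between vowels /a/ and /a/, so it voices to [d]. /p/ is a voiceless obstruent between vowels /a/ and /a/, so it voices to [b]. → [beadabamew].
/zegnebopate/: /p/ is a voiceless obstruent between vowels /o/ and /a/, so it voices to [b]. /t/ is a voiceless obstruent between vowels /a/ and /e/, so it voices to [d]. → [zegnebobade].
/tepesonoizasoo/: /p/ is a voiceless obstruent between vowels /e/ and /e/, so it voices to [b]. /s/ is a voiceless obstruent between vowels /e/ and /o/, so it voices to [z]. /s/ is a voiceless obstruent between vowels /a/ and /o/, so it voices to [z]. → [tebezonoizazoo].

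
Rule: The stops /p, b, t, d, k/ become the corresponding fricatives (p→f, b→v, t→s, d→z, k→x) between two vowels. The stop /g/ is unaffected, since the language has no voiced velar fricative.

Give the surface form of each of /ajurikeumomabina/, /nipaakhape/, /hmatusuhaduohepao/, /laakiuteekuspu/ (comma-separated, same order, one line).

/ajurikeumomabina/: /k/ is a stop between vowels /i/ and /e/, so it spirantizes to the fricative [x]. /b/ is a stop between vowels /a/ and /i/, so it spirantizes to the fricative [v]. → [ajurixeumomavina].
/nipaakhape/: /p/ is a stop between vowels /i/ and /a/, so it spirantizes to the fricative [f]. /p/ is a stop between vowels /a/ and /e/, so it spirantizes to the fricative [f]. → [nifaakhafe].
/hmatusuhaduohepao/: /t/ is a stop between vowels /a/ and /u/, so it spirantizes to the fricative [s]. /d/ is a stop between vowels /a/ and /u/, so it spirantizes to the fricative [z]. /p/ is a stop between vowels /e/ and /a/, so it spirantizes to the fricative [f]. → [hmasusuhazuohefao].
/laakiuteekuspu/: /k/ is a stop between vowels /a/ and /i/, so it spirantizes to the fricative [x]. /t/ is a stop between vowels /u/ and /e/, so it spirantizes to the fricative [s]. /k/ is a stop between vowels /e/ and /u/, so it spirantizes to the fricative [x]. → [laaxiuseexuspu].

ajurixeumomavina, nifaakhafe, hmasusuhazuohefao, laaxiuseexuspu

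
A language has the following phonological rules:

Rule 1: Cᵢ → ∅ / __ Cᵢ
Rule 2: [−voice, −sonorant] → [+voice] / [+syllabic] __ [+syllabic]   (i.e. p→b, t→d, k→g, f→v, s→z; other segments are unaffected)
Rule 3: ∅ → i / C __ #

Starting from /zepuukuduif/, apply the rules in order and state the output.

zebuuguduifi

Rule 1 (degemination): no segment meets the environment; /zepuukuduif/ is unchanged.
Rule 2 (intervocalic voicing): /p/ is a voiceless obstruent between vowels /e/ and /u/, so it voices to [b]. /k/ is a voiceless obstruent between vowels /u/ and /u/, so it voices to [g]. /zepuukuduif/ → zebuuguduif.
Rule 3 (final i-epenthesis): the form ends in the consonant /f/, so [i] is inserted word-finally. /zebuuguduif/ → zebuuguduifi.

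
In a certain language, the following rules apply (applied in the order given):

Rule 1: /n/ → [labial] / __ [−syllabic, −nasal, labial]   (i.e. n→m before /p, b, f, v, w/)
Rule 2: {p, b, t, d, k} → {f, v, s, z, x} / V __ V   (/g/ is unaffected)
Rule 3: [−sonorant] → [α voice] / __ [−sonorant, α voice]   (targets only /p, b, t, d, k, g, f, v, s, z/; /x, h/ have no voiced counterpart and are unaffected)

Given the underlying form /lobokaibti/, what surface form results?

Rule 1 (nasal place assimilation): no segment meets the environment; /lobokaibti/ is unchanged.
Rule 2 (intervocalic spirantization): /b/ is a stop between vowels /o/ and /o/, so it spirantizes to the fricative [v]. /k/ is a stop between vowels /o/ and /a/, so it spirantizes to the fricative [x]. /lobokaibti/ → lovoxaibti.
Rule 3 (regressive voicing assimilation): /b/ precedes the voiceless obstruent /t/, so it devoices to [p] by assimilation. /lovoxaibti/ → lovoxaipti.

lovoxaipti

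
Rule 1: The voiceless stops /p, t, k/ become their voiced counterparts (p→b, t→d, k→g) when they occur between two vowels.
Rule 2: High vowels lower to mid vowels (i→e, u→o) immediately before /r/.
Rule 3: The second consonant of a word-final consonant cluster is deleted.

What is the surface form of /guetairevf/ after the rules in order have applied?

Rule 1 (intervocalic voicing): /t/ is a voiceless stop between vowels /e/ and /a/, so it voices to [d]. /guetairevf/ → guedairevf.
Rule 2 (pre-rhotic lowering): /i/ is a high vowel immediately before /r/, so it lowers to [e]. /guedairevf/ → guedaerevf.
Rule 3 (final cluster simplification): /f/ is the second consonant of a word-final cluster /vf/, so it deletes. /guedaerevf/ → guedaerev.

guedaerev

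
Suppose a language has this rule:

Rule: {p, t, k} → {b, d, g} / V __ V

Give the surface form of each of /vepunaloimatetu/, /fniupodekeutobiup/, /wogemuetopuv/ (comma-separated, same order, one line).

vebunaloimadedu, fniubodegeudobiup, wogemuedobuv

/vepunaloimatetu/: /p/ is a voiceless stop between vowels /e/ and /u/, so it voices to [b]. /t/ is a voiceless stop between vowels /a/ and /e/, so it voices to [d]. /t/ is a voiceless stop between vowels /e/ and /u/, so it voices to [d]. → [vebunaloimadedu].
/fniupodekeutobiup/: /p/ is a voiceless stop between vowels /u/ and /o/, so it voices to [b]. /k/ is a voiceless stop between vowels /e/ and /e/, so it voices to [g]. /t/ is a voiceless stop between vowels /u/ and /o/, so it voices to [d]. → [fniubodegeudobiup].
/wogemuetopuv/: /t/ is a voiceless stop between vowels /e/ and /o/, so it voices to [d]. /p/ is a voiceless stop between vowels /o/ and /u/, so it voices to [b]. → [wogemuedobuv].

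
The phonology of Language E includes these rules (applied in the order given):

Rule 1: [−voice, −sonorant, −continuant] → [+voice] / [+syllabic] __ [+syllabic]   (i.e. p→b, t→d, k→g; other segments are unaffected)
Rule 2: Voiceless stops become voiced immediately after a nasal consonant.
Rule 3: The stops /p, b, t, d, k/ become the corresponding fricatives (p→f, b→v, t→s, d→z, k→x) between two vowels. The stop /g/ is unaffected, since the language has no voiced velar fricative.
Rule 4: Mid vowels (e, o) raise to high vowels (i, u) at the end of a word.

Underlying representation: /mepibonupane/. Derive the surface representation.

mevivonuvani

Rule 1 (intervocalic voicing): /p/ is a voiceless stop between vowels /e/ and /i/, so it voices to [b]. /p/ is a voiceless stop between vowels /u/ and /a/, so it voices to [b]. /mepibonupane/ → mebibonubane.
Rule 2 (post-nasal voicing): no segment meets the environment; /mebibonubane/ is unchanged.
Rule 3 (intervocalic spirantization): /b/ is a stop between vowels /e/ and /i/, so it spirantizes to the fricative [v]. /b/ is a stop between vowels /i/ and /o/, so it spirantizes to the fricative [v]. /b/ is a stop between vowels /u/ and /a/, so it spirantizes to the fricative [v]. /mebibonubane/ → mevivonuvane.
Rule 4 (final vowel raising): /e/ is a mid vowel in word-final position, so it raises to [i]. /mevivonuvane/ → mevivonuvani.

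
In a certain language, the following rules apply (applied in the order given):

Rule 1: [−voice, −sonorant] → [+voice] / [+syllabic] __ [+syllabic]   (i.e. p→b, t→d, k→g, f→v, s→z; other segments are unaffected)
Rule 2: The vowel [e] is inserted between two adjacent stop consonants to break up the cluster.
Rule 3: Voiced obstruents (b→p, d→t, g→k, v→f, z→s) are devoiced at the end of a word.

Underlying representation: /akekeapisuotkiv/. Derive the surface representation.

Rule 1 (intervocalic voicing): /k/ is a voiceless obstruent between vowels /a/ and /e/, so it voices to [g]. /k/ is a voiceless obstruent between vowels /e/ and /e/, so it voices to [g]. /p/ is a voiceless obstruent between vowels /a/ and /i/, so it voices to [b]. /s/ is a voiceless obstruent between vowels /i/ and /u/, so it voices to [z]. /akekeapisuotkiv/ → agegeabizuotkiv.
Rule 2 (stop-cluster e-epenthesis): /t/ and /k/ form a stop–stop cluster, so [e] is inserted between them. /agegeabizuotkiv/ → agegeabizuotekiv.
Rule 3 (final devoicing): /v/ is a voiced obstruent in word-final position, so it devoices to [f]. /agegeabizuotekiv/ → agegeabizuotekif.

agegeabizuotekif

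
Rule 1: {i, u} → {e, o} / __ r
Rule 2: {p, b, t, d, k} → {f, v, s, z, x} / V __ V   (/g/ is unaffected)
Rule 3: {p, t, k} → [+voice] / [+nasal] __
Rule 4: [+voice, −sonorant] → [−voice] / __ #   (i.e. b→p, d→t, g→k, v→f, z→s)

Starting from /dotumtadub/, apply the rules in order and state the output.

dosumdazup

Rule 1 (pre-rhotic lowering): no segment meets the environment; /dotumtadub/ is unchanged.
Rule 2 (intervocalic spirantization): /t/ is a stop between vowels /o/ and /u/, so it spirantizes to the fricative [s]. /d/ is a stop between vowels /a/ and /u/, so it spirantizes to the fricative [z]. /dotumtadub/ → dosumtazub.
Rule 3 (post-nasal voicing): /t/ is a voiceless stop immediately after the nasal /m/, so it voices to [d]. /dosumtazub/ → dosumdazub.
Rule 4 (final devoicing): /b/ is a voiced obstruent in word-final position, so it devoices to [p]. /dosumdazub/ → dosumdazup.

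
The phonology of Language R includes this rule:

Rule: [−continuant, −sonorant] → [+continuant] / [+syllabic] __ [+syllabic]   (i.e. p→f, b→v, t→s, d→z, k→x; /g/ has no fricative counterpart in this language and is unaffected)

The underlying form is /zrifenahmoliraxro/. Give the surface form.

No segment of /zrifenahmoliraxro/ meets the structural description of the rule, so the form surfaces unchanged.

zrifenahmoliraxro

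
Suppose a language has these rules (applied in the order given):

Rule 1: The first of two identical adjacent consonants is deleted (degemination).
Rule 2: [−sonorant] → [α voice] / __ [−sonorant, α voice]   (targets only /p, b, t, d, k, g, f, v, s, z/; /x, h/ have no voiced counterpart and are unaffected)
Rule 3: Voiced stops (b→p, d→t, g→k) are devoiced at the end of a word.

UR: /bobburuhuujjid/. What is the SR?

Rule 1 (degemination): /bb/ is a geminate; the first /b/ deletes. /jj/ is a geminate; the first /j/ deletes. /bobburuhuujjid/ → boburuhuujid.
Rule 2 (regressive voicing assimilation): no segment meets the environment; /boburuhuujid/ is unchanged.
Rule 3 (final devoicing): /d/ is a voiced stop in word-final position, so it devoices to [t]. /boburuhuujid/ → boburuhuujit.

boburuhuujit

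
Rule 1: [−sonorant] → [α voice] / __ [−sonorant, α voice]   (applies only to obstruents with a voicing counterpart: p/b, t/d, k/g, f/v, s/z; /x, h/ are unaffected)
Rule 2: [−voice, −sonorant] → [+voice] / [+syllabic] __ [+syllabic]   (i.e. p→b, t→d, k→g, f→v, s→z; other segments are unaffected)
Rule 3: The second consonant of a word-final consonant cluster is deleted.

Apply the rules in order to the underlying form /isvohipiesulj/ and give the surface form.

Rule 1 (regressive voicing assimilation): /s/ precedes the voiced obstruent /v/, so it voices to [z] by assimilation. /isvohipiesulj/ → izvohipiesulj.
Rule 2 (intervocalic voicing): /p/ is a voiceless obstruent between vowels /i/ and /i/, so it voices to [b]. /s/ is a voiceless obstruent between vowels /e/ and /u/, so it voices to [z]. /izvohipiesulj/ → izvohibiezulj.
Rule 3 (final cluster simplification): /j/ is the second consonant of a word-final cluster /lj/, so it deletes. /izvohibiezulj/ → izvohibiezul.

izvohibiezul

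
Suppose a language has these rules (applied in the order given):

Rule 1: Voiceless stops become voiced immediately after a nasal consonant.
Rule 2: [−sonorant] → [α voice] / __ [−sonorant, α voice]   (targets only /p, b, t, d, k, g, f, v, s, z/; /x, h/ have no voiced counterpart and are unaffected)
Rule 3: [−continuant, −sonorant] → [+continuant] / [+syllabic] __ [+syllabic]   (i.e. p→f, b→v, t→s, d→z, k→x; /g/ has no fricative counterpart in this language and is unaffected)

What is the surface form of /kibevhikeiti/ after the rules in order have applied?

kivefhixeisi

Rule 1 (post-nasal voicing): no segment meets the environment; /kibevhikeiti/ is unchanged.
Rule 2 (regressive voicing assimilation): /v/ precedes the voiceless obstruent /h/, so it devoices to [f] by assimilation. /kibevhikeiti/ → kibefhikeiti.
Rule 3 (intervocalic spirantization): /b/ is a stop between vowels /i/ and /e/, so it spirantizes to the fricative [v]. /k/ is a stop between vowels /i/ and /e/, so it spirantizes to the fricative [x]. /t/ is a stop between vowels /i/ and /i/, so it spirantizes to the fricative [s]. /kibefhikeiti/ → kivefhixeisi.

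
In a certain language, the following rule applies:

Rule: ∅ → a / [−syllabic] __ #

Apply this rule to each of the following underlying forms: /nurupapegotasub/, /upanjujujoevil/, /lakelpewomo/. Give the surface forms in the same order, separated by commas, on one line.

/nurupapegotasub/: the form ends in the consonant /b/, so [a] is inserted word-finally. → [nurupapegotasuba].
/upanjujujoevil/: the form ends in the consonant /l/, so [a] is inserted word-finally. → [upanjujujoevila].
/lakelpewomo/: the rule's environment is not met; surfaces unchanged as [lakelpewomo].

nurupapegotasuba, upanjujujoevila, lakelpewomo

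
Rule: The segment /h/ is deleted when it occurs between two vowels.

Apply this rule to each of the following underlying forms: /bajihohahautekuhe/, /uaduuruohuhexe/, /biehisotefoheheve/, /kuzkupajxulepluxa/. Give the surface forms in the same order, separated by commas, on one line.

/bajihohahautekuhe/: /h/ occurs between vowels /i/ and /o/, so it deletes. /h/ occurs between vowels /o/ and /a/, so it deletes. /h/ occurs between vowels /a/ and /a/, so it deletes. /h/ occurs between vowels /u/ and /e/, so it deletes. → [bajioaautekue].
/uaduuruohuhexe/: /h/ occurs between vowels /o/ and /u/, so it deletes. /h/ occurs between vowels /u/ and /e/, so it deletes. → [uaduuruouexe].
/biehisotefoheheve/: /h/ occurs between vowels /e/ and /i/, so it deletes. /h/ occurs between vowels /o/ and /e/, so it deletes. /h/ occurs between vowels /e/ and /e/, so it deletes. → [bieisotefoeeve].
/kuzkupajxulepluxa/: the rule's environment is not met; surfaces unchanged as [kuzkupajxulepluxa].

bajioaautekue, uaduuruouexe, bieisotefoeeve, kuzkupajxulepluxa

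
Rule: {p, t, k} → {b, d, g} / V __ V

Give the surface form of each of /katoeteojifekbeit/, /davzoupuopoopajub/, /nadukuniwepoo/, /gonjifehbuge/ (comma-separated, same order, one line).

kadoedeojifekbeit, davzoubuoboobajub, naduguniweboo, gonjifehbuge

/katoeteojifekbeit/: /t/ is a voiceless stop between vowels /a/ and /o/, so it voices to [d]. /t/ is a voiceless stop between vowels /e/ and /e/, so it voices to [d]. → [kadoedeojifekbeit].
/davzoupuopoopajub/: /p/ is a voiceless stop between vowels /u/ and /u/, so it voices to [b]. /p/ is a voiceless stop between vowels /o/ and /o/, so it voices to [b]. /p/ is a voiceless stop between vowels /o/ and /a/, so it voices to [b]. → [davzoubuoboobajub].
/nadukuniwepoo/: /k/ is a voiceless stop between vowels /u/ and /u/, so it voices to [g]. /p/ is a voiceless stop between vowels /e/ and /o/, so it voices to [b]. → [naduguniweboo].
/gonjifehbuge/: the rule's environment is not met; surfaces unchanged as [gonjifehbuge].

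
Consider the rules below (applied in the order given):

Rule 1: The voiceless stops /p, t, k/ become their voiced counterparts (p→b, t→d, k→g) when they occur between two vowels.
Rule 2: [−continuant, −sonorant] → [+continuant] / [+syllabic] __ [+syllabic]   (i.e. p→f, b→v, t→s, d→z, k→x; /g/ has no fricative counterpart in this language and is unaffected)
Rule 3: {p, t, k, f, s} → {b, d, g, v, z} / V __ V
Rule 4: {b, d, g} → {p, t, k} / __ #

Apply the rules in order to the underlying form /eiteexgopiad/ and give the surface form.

Rule 1 (intervocalic voicing): /t/ is a voiceless stop between vowels /i/ and /e/, so it voices to [d]. /p/ is a voiceless stop between vowels /o/ and /i/, so it voices to [b]. /eiteexgopiad/ → eideexgobiad.
Rule 2 (intervocalic spirantization): /d/ is a stop between vowels /i/ and /e/, so it spirantizes to the fricative [z]. /b/ is a stop between vowels /o/ and /i/, so it spirantizes to the fricative [v]. /eideexgobiad/ → eizeexgoviad.
Rule 3 (intervocalic voicing): no segment meets the environment; /eizeexgoviad/ is unchanged.
Rule 4 (final devoicing): /d/ is a voiced stop in word-final position, so it devoices to [t]. /eizeexgoviad/ → eizeexgoviat.

eizeexgoviat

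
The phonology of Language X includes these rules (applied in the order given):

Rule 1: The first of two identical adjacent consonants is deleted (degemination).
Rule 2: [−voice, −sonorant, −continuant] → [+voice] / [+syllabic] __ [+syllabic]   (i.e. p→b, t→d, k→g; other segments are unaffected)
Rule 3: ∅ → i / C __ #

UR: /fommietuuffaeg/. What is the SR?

fomieduufaegi

Rule 1 (degemination): /mm/ is a geminate; the first /m/ deletes. /ff/ is a geminate; the first /f/ deletes. /fommietuuffaeg/ → fomietuufaeg.
Rule 2 (intervocalic voicing): /t/ is a voiceless stop between vowels /e/ and /u/, so it voices to [d]. /fomietuufaeg/ → fomieduufaeg.
Rule 3 (final i-epenthesis): the form ends in the consonant /g/, so [i] is inserted word-finally. /fomieduufaeg/ → fomieduufaegi.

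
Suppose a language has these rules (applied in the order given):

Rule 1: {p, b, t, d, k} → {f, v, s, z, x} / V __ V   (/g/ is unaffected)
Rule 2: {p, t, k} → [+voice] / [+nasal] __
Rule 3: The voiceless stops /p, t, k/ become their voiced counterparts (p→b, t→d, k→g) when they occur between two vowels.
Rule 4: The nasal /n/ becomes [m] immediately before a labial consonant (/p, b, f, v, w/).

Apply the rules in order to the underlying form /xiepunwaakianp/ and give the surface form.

xiefumwaaxiamb

Rule 1 (intervocalic spirantization): /p/ is a stop between vowels /e/ and /u/, so it spirantizes to the fricative [f]. /k/ is a stop between vowels /a/ and /i/, so it spirantizes to the fricative [x]. /xiepunwaakianp/ → xiefunwaaxianp.
Rule 2 (post-nasal voicing): /p/ is a voiceless stop immediately after the nasal /n/, so it voices to [b]. /xiefunwaaxianp/ → xiefunwaaxianb.
Rule 3 (intervocalic voicing): no segment meets the environment; /xiefunwaaxianb/ is unchanged.
Rule 4 (nasal place assimilation): /n/ precedes the labial consonant /w/, so it assimilates in place to [m]. /n/ precedes the labial consonant /b/, so it assimilates in place to [m]. /xiefunwaaxianb/ → xiefumwaaxiamb.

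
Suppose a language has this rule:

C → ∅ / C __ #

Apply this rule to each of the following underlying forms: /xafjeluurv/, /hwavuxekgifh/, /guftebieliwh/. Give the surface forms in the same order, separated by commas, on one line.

/xafjeluurv/: /v/ is the second consonant of a word-final cluster /rv/, so it deletes. → [xafjeluur].
/hwavuxekgifh/: /h/ is the second consonant of a word-final cluster /fh/, so it deletes. → [hwavuxekgif].
/guftebieliwh/: /h/ is the second consonant of a word-final cluster /wh/, so it deletes. → [guftebieliw].

xafjeluur, hwavuxekgif, guftebieliw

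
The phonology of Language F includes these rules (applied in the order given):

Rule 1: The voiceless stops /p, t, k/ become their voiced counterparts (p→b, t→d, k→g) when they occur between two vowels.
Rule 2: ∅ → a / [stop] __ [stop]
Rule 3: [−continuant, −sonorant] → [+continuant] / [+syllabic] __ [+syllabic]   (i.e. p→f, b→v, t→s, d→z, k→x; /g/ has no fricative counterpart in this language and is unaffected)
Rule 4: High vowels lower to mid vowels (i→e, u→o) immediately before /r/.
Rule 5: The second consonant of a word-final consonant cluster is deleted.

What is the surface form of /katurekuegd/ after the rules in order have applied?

Rule 1 (intervocalic voicing): /t/ is a voiceless stop between vowels /a/ and /u/, so it voices to [d]. /k/ is a voiceless stop between vowels /e/ and /u/, so it voices to [g]. /katurekuegd/ → kadureguegd.
Rule 2 (stop-cluster a-epenthesis): /g/ and /d/ form a stop–stop cluster, so [a] is inserted between them. /kadureguegd/ → kadureguegad.
Rule 3 (intervocalic spirantization): /d/ is a stop between vowels /a/ and /u/, so it spirantizes to the fricative [z]. /kadureguegad/ → kazureguegad.
Rule 4 (pre-rhotic lowering): /u/ is a high vowel immediately before /r/, so it lowers to [o]. /kazureguegad/ → kazoreguegad.
Rule 5 (final cluster simplification): no segment meets the environment; /kazoreguegad/ is unchanged.

kazoreguegad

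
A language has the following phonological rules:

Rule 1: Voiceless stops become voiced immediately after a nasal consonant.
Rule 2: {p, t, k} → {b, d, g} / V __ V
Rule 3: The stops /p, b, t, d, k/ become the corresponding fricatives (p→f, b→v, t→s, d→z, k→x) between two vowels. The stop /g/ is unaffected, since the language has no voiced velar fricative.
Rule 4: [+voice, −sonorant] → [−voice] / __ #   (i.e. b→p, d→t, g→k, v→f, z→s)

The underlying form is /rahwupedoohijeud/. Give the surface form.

Rule 1 (post-nasal voicing): no segment meets the environment; /rahwupedoohijeud/ is unchanged.
Rule 2 (intervocalic voicing): /p/ is a voiceless stop between vowels /u/ and /e/, so it voices to [b]. /rahwupedoohijeud/ → rahwubedoohijeud.
Rule 3 (intervocalic spirantization): /b/ is a stop between vowels /u/ and /e/, so it spirantizes to the fricative [v]. /d/ is a stop between vowels /e/ and /o/, so it spirantizes to the fricative [z]. /rahwubedoohijeud/ → rahwuvezoohijeud.
Rule 4 (final devoicing): /d/ is a voiced obstruent in word-final position, so it devoices to [t]. /rahwuvezoohijeud/ → rahwuvezoohijeut.

rahwuvezoohijeut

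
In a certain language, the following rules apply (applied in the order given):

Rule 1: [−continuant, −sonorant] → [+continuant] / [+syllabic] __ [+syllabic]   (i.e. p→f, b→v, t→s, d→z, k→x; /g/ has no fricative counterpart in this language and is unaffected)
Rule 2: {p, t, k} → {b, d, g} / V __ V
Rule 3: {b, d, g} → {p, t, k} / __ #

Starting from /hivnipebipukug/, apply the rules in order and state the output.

hivnifevifuxuk

Rule 1 (intervocalic spirantization): /p/ is a stop between vowels /i/ and /e/, so it spirantizes to the fricative [f]. /b/ is a stop between vowels /e/ and /i/, so it spirantizes to the fricative [v]. /p/ is a stop between vowels /i/ and /u/, so it spirantizes to the fricative [f]. /k/ is a stop between vowels /u/ and /u/, so it spirantizes to the fricative [x]. /hivnipebipukug/ → hivnifevifuxug.
Rule 2 (intervocalic voicing): no segment meets the environment; /hivnifevifuxug/ is unchanged.
Rule 3 (final devoicing): /g/ is a voiced stop in word-final position, so it devoices to [k]. /hivnifevifuxug/ → hivnifevifuxuk.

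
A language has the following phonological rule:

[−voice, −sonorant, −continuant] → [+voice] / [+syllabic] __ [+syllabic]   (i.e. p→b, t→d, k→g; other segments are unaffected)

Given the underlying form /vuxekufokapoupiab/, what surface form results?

vuxegufogaboubiab

/k/ is a voiceless stop between vowels /e/ and /u/, so it voices to [g].
/k/ is a voiceless stop between vowels /o/ and /a/, so it voices to [g].
/p/ is a voiceless stop between vowels /a/ and /o/, so it voices to [b].
/p/ is a voiceless stop between vowels /u/ and /i/, so it voices to [b].
Surface form: [vuxegufogaboubiab].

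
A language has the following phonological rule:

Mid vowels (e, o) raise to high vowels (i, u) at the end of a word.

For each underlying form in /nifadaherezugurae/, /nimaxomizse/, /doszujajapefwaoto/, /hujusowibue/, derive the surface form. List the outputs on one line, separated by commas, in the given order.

/nifadaherezugurae/: /e/ is a mid vowel in word-final position, so it raises to [i]. → [nifadaherezugurai].
/nimaxomizse/: /e/ is a mid vowel in word-final position, so it raises to [i]. → [nimaxomizsi].
/doszujajapefwaoto/: /o/ is a mid vowel in word-final position, so it raises to [u]. → [doszujajapefwaotu].
/hujusowibue/: /e/ is a mid vowel in word-final position, so it raises to [i]. → [hujusowibui].

nifadaherezugurai, nimaxomizsi, doszujajapefwaotu, hujusowibui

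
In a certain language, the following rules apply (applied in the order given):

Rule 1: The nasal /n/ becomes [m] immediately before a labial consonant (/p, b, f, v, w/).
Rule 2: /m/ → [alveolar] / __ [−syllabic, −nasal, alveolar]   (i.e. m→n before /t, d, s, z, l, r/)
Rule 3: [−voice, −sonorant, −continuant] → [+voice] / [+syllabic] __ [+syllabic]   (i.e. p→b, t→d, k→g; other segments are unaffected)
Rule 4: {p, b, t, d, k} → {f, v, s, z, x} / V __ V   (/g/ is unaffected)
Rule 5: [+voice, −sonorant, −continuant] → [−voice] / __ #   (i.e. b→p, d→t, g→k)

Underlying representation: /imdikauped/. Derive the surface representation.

Rule 1 (nasal place assimilation): no segment meets the environment; /imdikauped/ is unchanged.
Rule 2 (nasal place assimilation): /m/ precedes the alveolar consonant /d/, so it assimilates in place to [n]. /imdikauped/ → indikauped.
Rule 3 (intervocalic voicing): /k/ is a voiceless stop between vowels /i/ and /a/, so it voices to [g]. /p/ is a voiceless stop between vowels /u/ and /e/, so it voices to [b]. /indikauped/ → indigaubed.
Rule 4 (intervocalic spirantization): /b/ is a stop between vowels /u/ and /e/, so it spirantizes to the fricative [v]. /indigaubed/ → indigauved.
Rule 5 (final devoicing): /d/ is a voiced stop in word-final position, so it devoices to [t]. /indigauved/ → indigauvet.

indigauvet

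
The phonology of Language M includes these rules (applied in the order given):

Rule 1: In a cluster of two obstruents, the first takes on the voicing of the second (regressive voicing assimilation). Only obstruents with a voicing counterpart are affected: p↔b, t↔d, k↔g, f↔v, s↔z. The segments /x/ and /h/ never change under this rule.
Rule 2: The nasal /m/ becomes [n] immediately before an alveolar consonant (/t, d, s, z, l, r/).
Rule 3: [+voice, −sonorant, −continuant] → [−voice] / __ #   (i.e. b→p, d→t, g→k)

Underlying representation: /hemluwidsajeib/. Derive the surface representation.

henluwitsajeip

Rule 1 (regressive voicing assimilation): /d/ precedes the voiceless obstruent /s/, so it devoices to [t] by assimilation. /hemluwidsajeib/ → hemluwitsajeib.
Rule 2 (nasal place assimilation): /m/ precedes the alveolar consonant /l/, so it assimilates in place to [n]. /hemluwitsajeib/ → henluwitsajeib.
Rule 3 (final devoicing): /b/ is a voiced stop in word-final position, so it devoices to [p]. /henluwitsajeib/ → henluwitsajeip.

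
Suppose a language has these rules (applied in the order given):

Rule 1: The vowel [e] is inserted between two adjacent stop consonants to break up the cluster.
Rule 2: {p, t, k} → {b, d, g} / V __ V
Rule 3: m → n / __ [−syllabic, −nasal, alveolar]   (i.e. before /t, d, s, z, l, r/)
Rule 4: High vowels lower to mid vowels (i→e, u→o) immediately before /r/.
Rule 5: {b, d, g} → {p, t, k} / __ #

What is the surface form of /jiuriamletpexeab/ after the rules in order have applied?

jiorianledebexeap

Rule 1 (stop-cluster e-epenthesis): /t/ and /p/ form a stop–stop cluster, so [e] is inserted between them. /jiuriamletpexeab/ → jiuriamletepexeab.
Rule 2 (intervocalic voicing): /t/ is a voiceless stop between vowels /e/ and /e/, so it voices to [d]. /p/ is a voiceless stop between vowels /e/ and /e/, so it voices to [b]. /jiuriamletepexeab/ → jiuriamledebexeab.
Rule 3 (nasal place assimilation): /m/ precedes the alveolar consonant /l/, so it assimilates in place to [n]. /jiuriamledebexeab/ → jiurianledebexeab.
Rule 4 (pre-rhotic lowering): /u/ is a high vowel immediately before /r/, so it lowers to [o]. /jiurianledebexeab/ → jiorianledebexeab.
Rule 5 (final devoicing): /b/ is a voiced stop in word-final position, so it devoices to [p]. /jiorianledebexeab/ → jiorianledebexeap.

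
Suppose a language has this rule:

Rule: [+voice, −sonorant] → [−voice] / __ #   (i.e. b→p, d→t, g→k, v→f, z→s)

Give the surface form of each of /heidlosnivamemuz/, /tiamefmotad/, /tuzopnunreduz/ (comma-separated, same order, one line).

/heidlosnivamemuz/: /z/ is a voiced obstruent in word-final position, so it devoices to [s]. → [heidlosnivamemus].
/tiamefmotad/: /d/ is a voiced obstruent in word-final position, so it devoices to [t]. → [tiamefmotat].
/tuzopnunreduz/: /z/ is a voiced obstruent in word-final position, so it devoices to [s]. → [tuzopnunredus].

heidlosnivamemus, tiamefmotat, tuzopnunredus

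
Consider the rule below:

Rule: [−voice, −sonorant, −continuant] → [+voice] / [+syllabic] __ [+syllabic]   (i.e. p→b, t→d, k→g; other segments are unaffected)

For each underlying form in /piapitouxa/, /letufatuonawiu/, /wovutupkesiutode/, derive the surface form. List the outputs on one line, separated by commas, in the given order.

/piapitouxa/: /p/ is a voiceless stop between vowels /a/ and /i/, so it voices to [b]. /t/ is a voiceless stop between vowels /i/ and /o/, so it voices to [d]. → [piabidouxa].
/letufatuonawiu/: /t/ is a voiceless stop between vowels /e/ and /u/, so it voices to [d]. /t/ is a voiceless stop between vowels /a/ and /u/, so it voices to [d]. → [ledufaduonawiu].
/wovutupkesiutode/: /t/ is a voiceless stop between vowels /u/ and /u/, so it voices to [d]. /t/ is a voiceless stop between vowels /u/ and /o/, so it voices to [d]. → [wovudupkesiudode].

piabidouxa, ledufaduonawiu, wovudupkesiudode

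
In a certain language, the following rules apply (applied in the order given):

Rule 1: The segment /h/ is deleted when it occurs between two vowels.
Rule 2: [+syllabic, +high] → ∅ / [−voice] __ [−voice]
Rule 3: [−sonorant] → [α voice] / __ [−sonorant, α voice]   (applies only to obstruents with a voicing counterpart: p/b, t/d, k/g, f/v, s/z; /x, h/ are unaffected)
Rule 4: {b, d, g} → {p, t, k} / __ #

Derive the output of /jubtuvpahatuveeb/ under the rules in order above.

juptufpaatuveep

Rule 1 (intervocalic h-deletion): /h/ occurs between vowels /a/ and /a/, so it deletes. /jubtuvpahatuveeb/ → jubtuvpaatuveeb.
Rule 2 (high vowel syncope): no segment meets the environment; /jubtuvpaatuveeb/ is unchanged.
Rule 3 (regressive voicing assimilation): /b/ precedes the voiceless obstruent /t/, so it devoices to [p] by assimilation. /v/ precedes the voiceless obstruent /p/, so it devoices to [f] by assimilation. /jubtuvpaatuveeb/ → juptufpaatuveeb.
Rule 4 (final devoicing): /b/ is a voiced stop in word-final position, so it devoices to [p]. /juptufpaatuveeb/ → juptufpaatuveep.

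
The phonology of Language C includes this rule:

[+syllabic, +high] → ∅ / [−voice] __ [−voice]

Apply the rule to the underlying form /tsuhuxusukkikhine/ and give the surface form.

/u/ is a high vowel flanked by voiceless consonants /s/ and /h/, so it deletes.
/u/ is a high vowel flanked by voiceless consonants /h/ and /x/, so it deletes.
/u/ is a high vowel flanked by voiceless consonants /x/ and /s/, so it deletes.
/u/ is a high vowel flanked by voiceless consonants /s/ and /k/, so it deletes.
/i/ is a high vowel flanked by voiceless consonants /k/ and /k/, so it deletes.
Surface form: [tshxskkkhine].

tshxskkkhine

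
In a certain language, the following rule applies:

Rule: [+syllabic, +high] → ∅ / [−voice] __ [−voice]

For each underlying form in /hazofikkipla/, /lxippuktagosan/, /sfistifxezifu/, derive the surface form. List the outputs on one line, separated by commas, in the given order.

/hazofikkipla/: /i/ is a high vowel flanked by voiceless consonants /f/ and /k/, so it deletes. /i/ is a high vowel flanked by voiceless consonants /k/ and /p/, so it deletes. → [hazofkkpla].
/lxippuktagosan/: /i/ is a high vowel flanked by voiceless consonants /x/ and /p/, so it deletes. /u/ is a high vowel flanked by voiceless consonants /p/ and /k/, so it deletes. → [lxppktagosan].
/sfistifxezifu/: /i/ is a high vowel flanked by voiceless consonants /f/ and /s/, so it deletes. /i/ is a high vowel flanked by voiceless consonants /t/ and /f/, so it deletes. → [sfstfxezifu].

hazofkkpla, lxppktagosan, sfstfxezifu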